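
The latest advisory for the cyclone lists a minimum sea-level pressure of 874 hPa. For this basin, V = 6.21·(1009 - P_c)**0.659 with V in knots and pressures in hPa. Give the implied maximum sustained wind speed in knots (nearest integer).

157 kt

ΔP = 1009 − 874 = 135 hPa.
135^0.659 ≈ 25.345.
V ≈ 6.21 × 25.345 ≈ 157.4 kt.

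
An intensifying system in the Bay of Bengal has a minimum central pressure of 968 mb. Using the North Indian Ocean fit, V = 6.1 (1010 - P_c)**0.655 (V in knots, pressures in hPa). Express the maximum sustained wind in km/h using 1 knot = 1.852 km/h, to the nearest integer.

ΔP = 1010 − 968 = 42 mb.
V ≈ 6.1 × 42^0.655 = 6.1 × 11.567 ≈ 70.560 kt.
70.560 × 1.852 ≈ 130.68 km/h → 131 km/h.

131 km/h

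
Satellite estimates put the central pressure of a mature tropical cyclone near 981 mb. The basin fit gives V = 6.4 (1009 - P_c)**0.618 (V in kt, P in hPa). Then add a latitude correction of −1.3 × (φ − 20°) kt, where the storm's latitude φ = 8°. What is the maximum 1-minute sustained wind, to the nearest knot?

66 kt

ΔP = 1009 − 981 = 28 mb.
28^0.618 ≈ 7.840.
V ≈ 6.4 × 7.840 ≈ 50.2 kt.
Latitude correction: −1.3 × (8 − 20) = 15.6 kt.
Corrected V ≈ 65.8 kt → 66 kt.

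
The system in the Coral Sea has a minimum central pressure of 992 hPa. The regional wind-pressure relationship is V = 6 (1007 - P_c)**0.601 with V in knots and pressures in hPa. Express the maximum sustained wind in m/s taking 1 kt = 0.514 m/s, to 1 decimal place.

ΔP = 1007 − 992 = 15 hPa.
V ≈ 6 × 15^0.601 = 6 × 5.091 ≈ 30.548 kt.
30.548 × 0.514 ≈ 15.70 m/s → 15.7 m/s.

15.7 m/s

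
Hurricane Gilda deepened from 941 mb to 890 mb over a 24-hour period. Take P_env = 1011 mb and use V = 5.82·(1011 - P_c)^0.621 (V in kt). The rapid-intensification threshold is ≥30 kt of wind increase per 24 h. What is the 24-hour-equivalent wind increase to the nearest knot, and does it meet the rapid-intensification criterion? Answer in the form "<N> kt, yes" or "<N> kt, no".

V₁: ΔP = 70, V ≈ 5.82 × 70^0.621 ≈ 81.42 kt.
V₂: ΔP = 121, V ≈ 5.82 × 121^0.621 ≈ 114.38 kt.
ΔV over 24 h = 32.96 kt → 24 h equivalent = 32.96 × 24/24 ≈ 32.96 kt.
33 kt ≥ 30 kt ⇒ rapid intensification.

33 kt, yes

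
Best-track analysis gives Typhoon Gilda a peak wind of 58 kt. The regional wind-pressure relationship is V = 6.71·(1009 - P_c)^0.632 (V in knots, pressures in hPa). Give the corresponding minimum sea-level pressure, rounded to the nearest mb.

979 mb

ΔP = (V / 6.71)^(1/0.632) = (58/6.71)^1.582.
58/6.71 = 8.644; 8.644^1.582 ≈ 30.35 mb.
P_c = 1009 − 30.35 = 978.65 ≈ 979 mb.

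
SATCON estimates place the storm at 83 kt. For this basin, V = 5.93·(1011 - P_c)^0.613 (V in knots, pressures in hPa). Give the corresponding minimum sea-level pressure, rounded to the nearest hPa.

937 hPa

ΔP = (V / 5.93)^(1/0.613) = (83/5.93)^1.631.
83/5.93 = 13.997; 13.997^1.631 ≈ 74.05 hPa.
P_c = 1011 − 74.05 = 936.95 ≈ 937 hPa.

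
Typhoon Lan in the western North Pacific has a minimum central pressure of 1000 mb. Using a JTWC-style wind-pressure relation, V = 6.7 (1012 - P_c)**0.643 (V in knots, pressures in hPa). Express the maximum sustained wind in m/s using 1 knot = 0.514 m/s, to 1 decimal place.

17.0 m/s

ΔP = 1012 − 1000 = 12 mb.
V ≈ 6.7 × 12^0.643 = 6.7 × 4.942 ≈ 33.112 kt.
33.112 × 0.514 ≈ 17.02 m/s → 17.0 m/s.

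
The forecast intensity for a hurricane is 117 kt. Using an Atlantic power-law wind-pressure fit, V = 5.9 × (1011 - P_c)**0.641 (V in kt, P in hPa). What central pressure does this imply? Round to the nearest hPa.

ΔP = (V / 5.9)^(1/0.641) = (117/5.9)^1.560.
117/5.9 = 19.831; 19.831^1.560 ≈ 105.66 hPa.
P_c = 1011 − 105.66 = 905.34 ≈ 905 hPa.

905 hPa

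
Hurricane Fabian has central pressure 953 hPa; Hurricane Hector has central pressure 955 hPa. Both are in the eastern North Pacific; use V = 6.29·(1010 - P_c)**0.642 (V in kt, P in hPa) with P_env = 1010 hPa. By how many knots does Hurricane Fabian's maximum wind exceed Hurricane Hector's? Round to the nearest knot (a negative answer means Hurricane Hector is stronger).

Hurricane Fabian: ΔP = 57; V ≈ 6.29 × 57^0.642 ≈ 84.32 kt.
Hurricane Hector: ΔP = 55; V ≈ 6.29 × 55^0.642 ≈ 82.41 kt.
Difference ≈ 84.32 − 82.41 = 1.91 → 2 kt.

2 kt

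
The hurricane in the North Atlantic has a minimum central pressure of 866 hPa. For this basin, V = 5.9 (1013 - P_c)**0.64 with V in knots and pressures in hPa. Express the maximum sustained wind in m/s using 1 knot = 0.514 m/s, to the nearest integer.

74 m/s

ΔP = 1013 − 866 = 147 hPa.
V ≈ 5.9 × 147^0.64 = 5.9 × 24.383 ≈ 143.858 kt.
143.858 × 0.514 ≈ 73.94 m/s → 74 m/s.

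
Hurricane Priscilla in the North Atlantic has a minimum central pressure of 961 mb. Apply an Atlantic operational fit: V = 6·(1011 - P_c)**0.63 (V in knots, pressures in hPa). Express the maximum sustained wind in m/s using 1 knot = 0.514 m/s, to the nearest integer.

ΔP = 1011 − 961 = 50 mb.
V ≈ 6 × 50^0.63 = 6 × 11.758 ≈ 70.551 kt.
70.551 × 0.514 ≈ 36.26 m/s → 36 m/s.

36 m/s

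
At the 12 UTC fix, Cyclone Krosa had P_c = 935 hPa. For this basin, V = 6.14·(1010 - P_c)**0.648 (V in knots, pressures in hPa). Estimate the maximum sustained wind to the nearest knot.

101 kt

ΔP = 1010 − 935 = 75 hPa.
75^0.648 ≈ 16.407.
V ≈ 6.14 × 16.407 ≈ 100.7 kt.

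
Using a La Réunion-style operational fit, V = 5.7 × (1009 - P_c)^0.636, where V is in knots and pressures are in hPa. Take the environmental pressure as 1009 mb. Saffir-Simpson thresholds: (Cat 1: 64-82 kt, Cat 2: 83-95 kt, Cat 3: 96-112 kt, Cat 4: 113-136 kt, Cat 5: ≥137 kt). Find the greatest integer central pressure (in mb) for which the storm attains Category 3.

Category 3 begins at V = 96 kt.
Required ΔP = (96/5.7)^(1/0.636) = 16.842^1.572 ≈ 84.78 mb.
P_c ≤ 1009 − 84.78 = 924.22, so the highest integer P_c is 924 mb.

924 mb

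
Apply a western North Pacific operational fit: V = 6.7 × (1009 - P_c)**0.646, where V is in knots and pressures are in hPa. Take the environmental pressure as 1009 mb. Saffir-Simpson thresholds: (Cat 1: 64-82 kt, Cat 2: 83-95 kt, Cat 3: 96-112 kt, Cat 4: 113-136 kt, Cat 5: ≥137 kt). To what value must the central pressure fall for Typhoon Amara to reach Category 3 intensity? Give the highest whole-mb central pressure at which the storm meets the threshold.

947 mb

Category 3 begins at V = 96 kt.
Required ΔP = (96/6.7)^(1/0.646) = 14.328^1.548 ≈ 61.63 mb.
P_c ≤ 1009 − 61.63 = 947.37, so the highest integer P_c is 947 mb.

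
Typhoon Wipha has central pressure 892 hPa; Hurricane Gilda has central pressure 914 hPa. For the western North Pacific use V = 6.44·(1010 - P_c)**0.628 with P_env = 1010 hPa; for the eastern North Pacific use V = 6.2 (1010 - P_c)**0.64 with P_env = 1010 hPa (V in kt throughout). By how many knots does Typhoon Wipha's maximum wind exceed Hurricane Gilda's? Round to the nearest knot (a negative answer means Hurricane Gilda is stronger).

Typhoon Wipha: ΔP = 118; V ≈ 6.44 × 118^0.628 ≈ 128.83 kt.
Hurricane Gilda: ΔP = 96; V ≈ 6.2 × 96^0.64 ≈ 115.09 kt.
Difference ≈ 128.83 − 115.09 = 13.74 → 14 kt.

14 kt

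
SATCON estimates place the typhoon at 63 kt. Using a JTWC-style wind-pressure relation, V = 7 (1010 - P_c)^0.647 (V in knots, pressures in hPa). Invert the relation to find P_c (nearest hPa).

ΔP = (V / 7)^(1/0.647) = (63/7)^1.546.
63/7 = 9.000; 9.000^1.546 ≈ 29.85 hPa.
P_c = 1010 − 29.85 = 980.15 ≈ 980 hPa.

980 hPa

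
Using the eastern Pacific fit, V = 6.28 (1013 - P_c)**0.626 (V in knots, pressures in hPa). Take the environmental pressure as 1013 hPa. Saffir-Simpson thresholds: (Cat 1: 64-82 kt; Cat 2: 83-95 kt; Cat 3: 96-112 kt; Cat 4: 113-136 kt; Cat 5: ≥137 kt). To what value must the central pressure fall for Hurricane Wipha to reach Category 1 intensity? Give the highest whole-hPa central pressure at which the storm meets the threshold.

972 hPa

Category 1 begins at V = 64 kt.
Required ΔP = (64/6.28)^(1/0.626) = 10.191^1.597 ≈ 40.79 hPa.
P_c ≤ 1013 − 40.79 = 972.21, so the highest integer P_c is 972 hPa.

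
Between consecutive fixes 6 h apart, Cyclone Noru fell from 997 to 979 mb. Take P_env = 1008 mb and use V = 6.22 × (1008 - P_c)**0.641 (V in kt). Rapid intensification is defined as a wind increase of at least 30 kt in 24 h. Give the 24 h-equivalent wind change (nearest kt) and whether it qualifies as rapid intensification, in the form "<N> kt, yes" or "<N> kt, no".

V₁: ΔP = 11, V ≈ 6.22 × 11^0.641 ≈ 28.93 kt.
V₂: ΔP = 29, V ≈ 6.22 × 29^0.641 ≈ 53.85 kt.
ΔV over 6 h = 24.92 kt → 24 h equivalent = 24.92 × 24/6 ≈ 99.68 kt.
100 kt ≥ 30 kt ⇒ rapid intensification.

100 kt, yes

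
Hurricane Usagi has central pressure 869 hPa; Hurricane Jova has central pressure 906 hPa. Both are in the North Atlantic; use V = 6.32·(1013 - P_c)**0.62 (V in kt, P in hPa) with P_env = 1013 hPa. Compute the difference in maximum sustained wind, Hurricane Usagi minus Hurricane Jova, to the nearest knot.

23 kt

Hurricane Usagi: ΔP = 144; V ≈ 6.32 × 144^0.62 ≈ 137.69 kt.
Hurricane Jova: ΔP = 107; V ≈ 6.32 × 107^0.62 ≈ 114.53 kt.
Difference ≈ 137.69 − 114.53 = 23.16 → 23 kt.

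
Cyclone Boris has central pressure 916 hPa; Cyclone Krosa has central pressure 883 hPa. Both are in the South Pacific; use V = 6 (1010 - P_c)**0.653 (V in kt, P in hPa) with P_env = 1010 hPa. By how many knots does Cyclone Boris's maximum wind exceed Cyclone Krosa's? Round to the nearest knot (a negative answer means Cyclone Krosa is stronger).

-25 kt

Cyclone Boris: ΔP = 94; V ≈ 6 × 94^0.653 ≈ 116.57 kt.
Cyclone Krosa: ΔP = 127; V ≈ 6 × 127^0.653 ≈ 141.88 kt.
Difference ≈ 116.57 − 141.88 = -25.31 → -25 kt.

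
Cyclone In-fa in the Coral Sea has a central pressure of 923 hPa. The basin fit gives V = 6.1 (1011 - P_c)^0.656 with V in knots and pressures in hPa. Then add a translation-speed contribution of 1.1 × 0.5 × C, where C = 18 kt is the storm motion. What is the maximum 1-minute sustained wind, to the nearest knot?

125 kt

ΔP = 1011 − 923 = 88 hPa.
88^0.656 ≈ 18.862.
V ≈ 6.1 × 18.862 ≈ 115.1 kt.
Translation term: 1.1 × 0.5 × 18 = 9.9 kt.
Corrected V ≈ 125 kt → 125 kt.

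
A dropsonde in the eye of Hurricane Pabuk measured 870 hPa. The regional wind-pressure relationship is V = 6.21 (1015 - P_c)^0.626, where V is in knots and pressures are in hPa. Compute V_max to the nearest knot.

ΔP = 1015 − 870 = 145 hPa.
145^0.626 ≈ 22.543.
V ≈ 6.21 × 22.543 ≈ 140.0 kt.

140 kt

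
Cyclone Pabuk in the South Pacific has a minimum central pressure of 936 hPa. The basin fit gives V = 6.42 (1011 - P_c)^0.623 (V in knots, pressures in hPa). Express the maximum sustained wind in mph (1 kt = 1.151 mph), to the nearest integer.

ΔP = 1011 − 936 = 75 hPa.
V ≈ 6.42 × 75^0.623 = 6.42 × 14.729 ≈ 94.558 kt.
94.558 × 1.151 ≈ 108.84 mph → 109 mph.

109 mph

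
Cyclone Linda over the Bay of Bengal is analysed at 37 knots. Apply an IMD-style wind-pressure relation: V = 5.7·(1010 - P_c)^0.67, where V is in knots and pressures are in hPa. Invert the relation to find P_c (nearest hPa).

994 hPa

ΔP = (V / 5.7)^(1/0.67) = (37/5.7)^1.493.
37/5.7 = 6.491; 6.491^1.493 ≈ 16.31 hPa.
P_c = 1010 − 16.31 = 993.69 ≈ 994 hPa.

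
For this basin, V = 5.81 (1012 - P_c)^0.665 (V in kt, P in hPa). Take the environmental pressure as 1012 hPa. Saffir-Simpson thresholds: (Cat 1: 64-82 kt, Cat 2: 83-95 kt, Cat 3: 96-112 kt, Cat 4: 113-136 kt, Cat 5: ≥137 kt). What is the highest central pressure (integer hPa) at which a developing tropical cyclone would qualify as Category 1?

975 hPa

Category 1 begins at V = 64 kt.
Required ΔP = (64/5.81)^(1/0.665) = 11.015^1.504 ≈ 36.89 hPa.
P_c ≤ 1012 − 36.89 = 975.11, so the highest integer P_c is 975 hPa.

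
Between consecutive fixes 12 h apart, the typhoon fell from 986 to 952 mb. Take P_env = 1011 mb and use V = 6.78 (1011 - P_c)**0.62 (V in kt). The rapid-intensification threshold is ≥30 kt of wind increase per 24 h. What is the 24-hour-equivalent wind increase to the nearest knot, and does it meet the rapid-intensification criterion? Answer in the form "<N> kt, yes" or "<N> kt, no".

70 kt, yes

V₁: ΔP = 25, V ≈ 6.78 × 25^0.62 ≈ 49.88 kt.
V₂: ΔP = 59, V ≈ 6.78 × 59^0.62 ≈ 84.95 kt.
ΔV over 12 h = 35.07 kt → 24 h equivalent = 35.07 × 24/12 ≈ 70.14 kt.
70 kt ≥ 30 kt ⇒ rapid intensification.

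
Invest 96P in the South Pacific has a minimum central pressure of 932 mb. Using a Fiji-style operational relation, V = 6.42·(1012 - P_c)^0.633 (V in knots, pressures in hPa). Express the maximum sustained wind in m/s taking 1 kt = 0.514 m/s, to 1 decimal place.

52.9 m/s

ΔP = 1012 − 932 = 80 mb.
V ≈ 6.42 × 80^0.633 = 6.42 × 16.020 ≈ 102.847 kt.
102.847 × 0.514 ≈ 52.86 m/s → 52.9 m/s.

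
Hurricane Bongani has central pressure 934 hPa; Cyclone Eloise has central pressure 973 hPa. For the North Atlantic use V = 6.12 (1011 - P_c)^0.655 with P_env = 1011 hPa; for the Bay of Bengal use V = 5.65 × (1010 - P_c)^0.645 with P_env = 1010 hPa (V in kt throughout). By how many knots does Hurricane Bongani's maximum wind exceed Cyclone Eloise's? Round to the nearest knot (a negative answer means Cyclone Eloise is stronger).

Hurricane Bongani: ΔP = 77; V ≈ 6.12 × 77^0.655 ≈ 105.29 kt.
Cyclone Eloise: ΔP = 37; V ≈ 5.65 × 37^0.645 ≈ 58.01 kt.
Difference ≈ 105.29 − 58.01 = 47.28 → 47 kt.

47 kt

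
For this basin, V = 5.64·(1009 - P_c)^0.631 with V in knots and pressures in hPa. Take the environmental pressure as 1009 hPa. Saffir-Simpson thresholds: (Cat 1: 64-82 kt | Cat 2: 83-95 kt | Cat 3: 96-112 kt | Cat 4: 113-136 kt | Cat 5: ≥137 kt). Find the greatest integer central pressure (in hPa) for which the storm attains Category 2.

Category 2 begins at V = 83 kt.
Required ΔP = (83/5.64)^(1/0.631) = 14.716^1.585 ≈ 70.91 hPa.
P_c ≤ 1009 − 70.91 = 938.09, so the highest integer P_c is 938 hPa.

938 hPa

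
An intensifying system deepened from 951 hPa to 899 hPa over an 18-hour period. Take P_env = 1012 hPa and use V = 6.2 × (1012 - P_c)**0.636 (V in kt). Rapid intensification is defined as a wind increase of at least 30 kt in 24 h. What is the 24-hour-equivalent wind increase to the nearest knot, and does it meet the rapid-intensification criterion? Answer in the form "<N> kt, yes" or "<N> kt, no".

V₁: ΔP = 61, V ≈ 6.2 × 61^0.636 ≈ 84.70 kt.
V₂: ΔP = 113, V ≈ 6.2 × 113^0.636 ≈ 125.36 kt.
ΔV over 18 h = 40.66 kt → 24 h equivalent = 40.66 × 24/18 ≈ 54.21 kt.
54 kt ≥ 30 kt ⇒ rapid intensification.

54 kt, yes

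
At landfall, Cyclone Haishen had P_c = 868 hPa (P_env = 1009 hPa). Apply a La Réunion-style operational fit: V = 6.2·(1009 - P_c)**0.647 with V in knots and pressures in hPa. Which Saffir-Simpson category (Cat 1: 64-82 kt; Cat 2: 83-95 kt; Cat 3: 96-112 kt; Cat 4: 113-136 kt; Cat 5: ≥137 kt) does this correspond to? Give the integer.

ΔP = 1009 − 868 = 141 hPa.
V ≈ 6.2 × 141^0.647 = 6.2 × 24.58 ≈ 152 kt.
152 kt falls in the Category 5 band.

5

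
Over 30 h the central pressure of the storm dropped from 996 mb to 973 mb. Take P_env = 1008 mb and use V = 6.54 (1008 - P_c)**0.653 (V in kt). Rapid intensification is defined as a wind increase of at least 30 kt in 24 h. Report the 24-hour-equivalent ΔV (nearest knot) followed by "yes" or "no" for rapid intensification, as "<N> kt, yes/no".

27 kt, no

V₁: ΔP = 12, V ≈ 6.54 × 12^0.653 ≈ 33.13 kt.
V₂: ΔP = 35, V ≈ 6.54 × 35^0.653 ≈ 66.66 kt.
ΔV over 30 h = 33.53 kt → 24 h equivalent = 33.53 × 24/30 ≈ 26.82 kt.
27 kt < 30 kt ⇒ not rapid intensification.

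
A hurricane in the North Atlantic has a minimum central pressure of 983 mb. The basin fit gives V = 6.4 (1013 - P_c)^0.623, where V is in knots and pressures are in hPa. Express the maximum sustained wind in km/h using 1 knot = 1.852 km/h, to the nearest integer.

ΔP = 1013 − 983 = 30 mb.
V ≈ 6.4 × 30^0.623 = 6.4 × 8.322 ≈ 53.263 kt.
53.263 × 1.852 ≈ 98.64 km/h → 99 km/h.

99 km/h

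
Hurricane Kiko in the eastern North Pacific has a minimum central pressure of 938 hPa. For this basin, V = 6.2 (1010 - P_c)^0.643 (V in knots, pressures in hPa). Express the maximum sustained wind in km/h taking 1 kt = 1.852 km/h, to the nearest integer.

180 km/h

ΔP = 1010 − 938 = 72 hPa.
V ≈ 6.2 × 72^0.643 = 6.2 × 15.641 ≈ 96.974 kt.
96.974 × 1.852 ≈ 179.60 km/h → 180 km/h.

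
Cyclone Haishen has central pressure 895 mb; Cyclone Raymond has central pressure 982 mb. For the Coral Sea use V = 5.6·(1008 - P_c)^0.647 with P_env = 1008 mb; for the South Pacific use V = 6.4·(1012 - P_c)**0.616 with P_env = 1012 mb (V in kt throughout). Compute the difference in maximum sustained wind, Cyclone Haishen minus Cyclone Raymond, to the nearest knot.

67 kt

Cyclone Haishen: ΔP = 113; V ≈ 5.6 × 113^0.647 ≈ 119.27 kt.
Cyclone Raymond: ΔP = 30; V ≈ 6.4 × 30^0.616 ≈ 52.01 kt.
Difference ≈ 119.27 − 52.01 = 67.26 → 67 kt.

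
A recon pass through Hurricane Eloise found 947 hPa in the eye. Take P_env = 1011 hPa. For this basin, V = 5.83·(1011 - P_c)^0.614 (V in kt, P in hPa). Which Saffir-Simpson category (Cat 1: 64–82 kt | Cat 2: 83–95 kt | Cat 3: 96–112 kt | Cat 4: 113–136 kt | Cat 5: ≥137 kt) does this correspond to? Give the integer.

ΔP = 1011 − 947 = 64 hPa.
V ≈ 5.83 × 64^0.614 = 5.83 × 12.85 ≈ 75 kt.
75 kt falls in the Category 1 band.

1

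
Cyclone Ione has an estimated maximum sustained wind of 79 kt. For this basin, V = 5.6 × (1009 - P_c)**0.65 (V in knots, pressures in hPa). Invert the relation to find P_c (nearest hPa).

ΔP = (V / 5.6)^(1/0.65) = (79/5.6)^1.538.
79/5.6 = 14.107; 14.107^1.538 ≈ 58.66 hPa.
P_c = 1009 − 58.66 = 950.34 ≈ 950 hPa.

950 hPa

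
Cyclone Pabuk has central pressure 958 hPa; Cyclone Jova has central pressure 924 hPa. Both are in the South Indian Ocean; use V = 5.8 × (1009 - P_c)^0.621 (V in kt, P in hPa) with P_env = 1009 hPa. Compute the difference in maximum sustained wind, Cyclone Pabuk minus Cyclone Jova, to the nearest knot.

Cyclone Pabuk: ΔP = 51; V ≈ 5.8 × 51^0.621 ≈ 66.65 kt.
Cyclone Jova: ΔP = 85; V ≈ 5.8 × 85^0.621 ≈ 91.54 kt.
Difference ≈ 66.65 − 91.54 = -24.89 → -25 kt.

-25 kt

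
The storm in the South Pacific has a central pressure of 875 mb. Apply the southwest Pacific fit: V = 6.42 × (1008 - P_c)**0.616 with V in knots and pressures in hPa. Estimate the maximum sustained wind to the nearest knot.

ΔP = 1008 − 875 = 133 mb.
133^0.616 ≈ 20.337.
V ≈ 6.42 × 20.337 ≈ 130.6 kt.

131 kt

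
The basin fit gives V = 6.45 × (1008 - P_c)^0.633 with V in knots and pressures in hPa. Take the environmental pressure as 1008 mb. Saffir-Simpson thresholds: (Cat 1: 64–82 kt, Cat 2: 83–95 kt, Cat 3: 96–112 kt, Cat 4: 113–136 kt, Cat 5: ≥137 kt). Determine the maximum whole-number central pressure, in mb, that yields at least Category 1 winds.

970 mb

Category 1 begins at V = 64 kt.
Required ΔP = (64/6.45)^(1/0.633) = 9.922^1.580 ≈ 37.54 mb.
P_c ≤ 1008 − 37.54 = 970.46, so the highest integer P_c is 970 mb.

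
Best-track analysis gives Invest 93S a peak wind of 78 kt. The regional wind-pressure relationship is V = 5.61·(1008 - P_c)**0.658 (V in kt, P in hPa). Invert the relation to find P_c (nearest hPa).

ΔP = (V / 5.61)^(1/0.658) = (78/5.61)^1.520.
78/5.61 = 13.904; 13.904^1.520 ≈ 54.61 hPa.
P_c = 1008 − 54.61 = 953.39 ≈ 953 hPa.

953 hPa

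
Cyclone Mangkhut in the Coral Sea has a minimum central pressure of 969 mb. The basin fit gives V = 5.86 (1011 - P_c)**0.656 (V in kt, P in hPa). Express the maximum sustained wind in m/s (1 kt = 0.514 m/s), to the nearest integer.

35 m/s

ΔP = 1011 − 969 = 42 mb.
V ≈ 5.86 × 42^0.656 = 5.86 × 11.611 ≈ 68.038 kt.
68.038 × 0.514 ≈ 34.97 m/s → 35 m/s.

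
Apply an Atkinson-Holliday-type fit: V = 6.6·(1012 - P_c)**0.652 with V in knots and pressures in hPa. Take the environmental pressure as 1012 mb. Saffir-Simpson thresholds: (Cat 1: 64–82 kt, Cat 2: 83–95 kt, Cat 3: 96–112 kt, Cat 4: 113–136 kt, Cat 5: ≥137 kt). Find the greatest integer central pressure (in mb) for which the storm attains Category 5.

Category 5 begins at V = 137 kt.
Required ΔP = (137/6.6)^(1/0.652) = 20.758^1.534 ≈ 104.76 mb.
P_c ≤ 1012 − 104.76 = 907.24, so the highest integer P_c is 907 mb.

907 mb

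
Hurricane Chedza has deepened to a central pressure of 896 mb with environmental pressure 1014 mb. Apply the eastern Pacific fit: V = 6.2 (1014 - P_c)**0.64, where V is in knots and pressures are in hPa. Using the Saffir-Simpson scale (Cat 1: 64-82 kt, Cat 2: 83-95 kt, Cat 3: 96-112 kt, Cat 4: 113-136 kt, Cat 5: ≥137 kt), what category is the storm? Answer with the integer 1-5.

4

ΔP = 1014 − 896 = 118 mb.
V ≈ 6.2 × 118^0.64 = 6.2 × 21.18 ≈ 131 kt.
131 kt falls in the Category 4 band.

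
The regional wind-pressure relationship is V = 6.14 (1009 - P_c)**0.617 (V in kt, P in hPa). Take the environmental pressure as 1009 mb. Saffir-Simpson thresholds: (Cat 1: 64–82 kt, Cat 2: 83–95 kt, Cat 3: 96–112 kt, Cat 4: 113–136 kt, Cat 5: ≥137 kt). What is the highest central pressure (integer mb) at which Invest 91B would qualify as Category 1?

964 mb

Category 1 begins at V = 64 kt.
Required ΔP = (64/6.14)^(1/0.617) = 10.423^1.621 ≈ 44.66 mb.
P_c ≤ 1009 − 44.66 = 964.34, so the highest integer P_c is 964 mb.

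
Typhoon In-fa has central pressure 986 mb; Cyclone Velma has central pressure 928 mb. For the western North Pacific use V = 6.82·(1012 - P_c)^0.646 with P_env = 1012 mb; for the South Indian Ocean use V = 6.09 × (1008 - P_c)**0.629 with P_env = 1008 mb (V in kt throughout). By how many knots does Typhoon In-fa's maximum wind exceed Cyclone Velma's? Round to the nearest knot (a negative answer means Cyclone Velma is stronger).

Typhoon In-fa: ΔP = 26; V ≈ 6.82 × 26^0.646 ≈ 55.96 kt.
Cyclone Velma: ΔP = 80; V ≈ 6.09 × 80^0.629 ≈ 95.87 kt.
Difference ≈ 55.96 − 95.87 = -39.91 → -40 kt.

-40 kt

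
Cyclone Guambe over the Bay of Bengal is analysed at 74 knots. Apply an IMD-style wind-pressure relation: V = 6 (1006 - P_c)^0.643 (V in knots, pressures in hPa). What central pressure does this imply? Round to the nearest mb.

956 mb

ΔP = (V / 6)^(1/0.643) = (74/6)^1.555.
74/6 = 12.333; 12.333^1.555 ≈ 49.76 mb.
P_c = 1006 − 49.76 = 956.24 ≈ 956 mb.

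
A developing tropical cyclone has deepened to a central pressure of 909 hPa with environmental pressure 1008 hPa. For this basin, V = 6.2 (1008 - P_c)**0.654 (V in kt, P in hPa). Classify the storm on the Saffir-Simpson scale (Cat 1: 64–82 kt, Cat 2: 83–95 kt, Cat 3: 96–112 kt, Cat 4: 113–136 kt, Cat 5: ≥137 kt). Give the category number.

4

ΔP = 1008 − 909 = 99 hPa.
V ≈ 6.2 × 99^0.654 = 6.2 × 20.19 ≈ 125 kt.
125 kt falls in the Category 4 band.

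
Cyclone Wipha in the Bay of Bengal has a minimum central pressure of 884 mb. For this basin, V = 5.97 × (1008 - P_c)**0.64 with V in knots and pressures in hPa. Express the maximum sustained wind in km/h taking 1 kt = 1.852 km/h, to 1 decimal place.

241.8 km/h

ΔP = 1008 − 884 = 124 mb.
V ≈ 5.97 × 124^0.64 = 5.97 × 21.867 ≈ 130.546 kt.
130.546 × 1.852 ≈ 241.77 km/h → 241.8 km/h.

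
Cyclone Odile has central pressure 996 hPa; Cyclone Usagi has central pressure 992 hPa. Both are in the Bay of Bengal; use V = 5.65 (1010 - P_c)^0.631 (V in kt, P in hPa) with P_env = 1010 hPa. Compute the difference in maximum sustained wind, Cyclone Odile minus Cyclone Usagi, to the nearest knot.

Cyclone Odile: ΔP = 14; V ≈ 5.65 × 14^0.631 ≈ 29.87 kt.
Cyclone Usagi: ΔP = 18; V ≈ 5.65 × 18^0.631 ≈ 35.00 kt.
Difference ≈ 29.87 − 35.00 = -5.13 → -5 kt.

-5 kt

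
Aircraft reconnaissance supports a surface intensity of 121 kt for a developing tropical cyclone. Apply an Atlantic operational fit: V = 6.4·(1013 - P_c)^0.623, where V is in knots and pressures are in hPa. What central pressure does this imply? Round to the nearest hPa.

901 hPa

ΔP = (V / 6.4)^(1/0.623) = (121/6.4)^1.605.
121/6.4 = 18.906; 18.906^1.605 ≈ 111.98 hPa.
P_c = 1013 − 111.98 = 901.02 ≈ 901 hPa.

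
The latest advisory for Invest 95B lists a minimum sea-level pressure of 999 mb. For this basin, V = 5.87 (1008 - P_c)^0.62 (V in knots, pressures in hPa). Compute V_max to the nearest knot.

23 kt

ΔP = 1008 − 999 = 9 mb.
9^0.62 ≈ 3.905.
V ≈ 5.87 × 3.905 ≈ 22.9 kt.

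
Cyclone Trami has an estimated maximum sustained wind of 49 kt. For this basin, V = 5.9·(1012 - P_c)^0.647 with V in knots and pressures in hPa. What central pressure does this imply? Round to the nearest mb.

986 mb

ΔP = (V / 5.9)^(1/0.647) = (49/5.9)^1.546.
49/5.9 = 8.305; 8.305^1.546 ≈ 26.36 mb.
P_c = 1012 − 26.36 = 985.64 ≈ 986 mb.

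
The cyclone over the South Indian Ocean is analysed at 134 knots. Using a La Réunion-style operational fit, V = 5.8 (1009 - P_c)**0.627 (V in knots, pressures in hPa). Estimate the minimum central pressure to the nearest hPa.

ΔP = (V / 5.8)^(1/0.627) = (134/5.8)^1.595.
134/5.8 = 23.103; 23.103^1.595 ≈ 149.60 hPa.
P_c = 1009 − 149.60 = 859.40 ≈ 859 hPa.

859 hPa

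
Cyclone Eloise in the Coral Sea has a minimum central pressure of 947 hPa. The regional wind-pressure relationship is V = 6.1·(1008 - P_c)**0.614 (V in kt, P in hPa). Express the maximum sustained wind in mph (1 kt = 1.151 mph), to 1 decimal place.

87.6 mph

ΔP = 1008 − 947 = 61 hPa.
V ≈ 6.1 × 61^0.614 = 6.1 × 12.479 ≈ 76.124 kt.
76.124 × 1.151 ≈ 87.62 mph → 87.6 mph.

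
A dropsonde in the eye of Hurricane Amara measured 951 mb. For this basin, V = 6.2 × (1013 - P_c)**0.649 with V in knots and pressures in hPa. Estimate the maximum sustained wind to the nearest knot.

ΔP = 1013 − 951 = 62 mb.
62^0.649 ≈ 14.563.
V ≈ 6.2 × 14.563 ≈ 90.3 kt.

90 kt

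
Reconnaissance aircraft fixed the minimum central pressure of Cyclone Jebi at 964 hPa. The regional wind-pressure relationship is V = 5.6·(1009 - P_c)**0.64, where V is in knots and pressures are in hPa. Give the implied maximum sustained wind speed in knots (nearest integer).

ΔP = 1009 − 964 = 45 hPa.
45^0.64 ≈ 11.430.
V ≈ 5.6 × 11.430 ≈ 64.0 kt.

64 kt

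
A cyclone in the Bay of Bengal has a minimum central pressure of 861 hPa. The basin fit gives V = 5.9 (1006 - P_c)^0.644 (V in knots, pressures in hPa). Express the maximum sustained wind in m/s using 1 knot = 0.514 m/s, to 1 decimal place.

ΔP = 1006 − 861 = 145 hPa.
V ≈ 5.9 × 145^0.644 = 5.9 × 24.656 ≈ 145.470 kt.
145.470 × 0.514 ≈ 74.77 m/s → 74.8 m/s.

74.8 m/s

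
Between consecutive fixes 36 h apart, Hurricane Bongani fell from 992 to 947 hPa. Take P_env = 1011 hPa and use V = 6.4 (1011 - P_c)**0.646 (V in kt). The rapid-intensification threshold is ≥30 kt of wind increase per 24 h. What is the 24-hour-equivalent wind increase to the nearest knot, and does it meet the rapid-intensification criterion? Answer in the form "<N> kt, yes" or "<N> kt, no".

34 kt, yes

V₁: ΔP = 19, V ≈ 6.4 × 19^0.646 ≈ 42.88 kt.
V₂: ΔP = 64, V ≈ 6.4 × 64^0.646 ≈ 93.97 kt.
ΔV over 36 h = 51.09 kt → 24 h equivalent = 51.09 × 24/36 ≈ 34.06 kt.
34 kt ≥ 30 kt ⇒ rapid intensification.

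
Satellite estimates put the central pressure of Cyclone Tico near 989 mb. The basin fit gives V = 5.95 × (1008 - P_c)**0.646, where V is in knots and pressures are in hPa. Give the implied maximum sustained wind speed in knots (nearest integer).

40 kt

ΔP = 1008 − 989 = 19 mb.
19^0.646 ≈ 6.700.
V ≈ 5.95 × 6.700 ≈ 39.9 kt.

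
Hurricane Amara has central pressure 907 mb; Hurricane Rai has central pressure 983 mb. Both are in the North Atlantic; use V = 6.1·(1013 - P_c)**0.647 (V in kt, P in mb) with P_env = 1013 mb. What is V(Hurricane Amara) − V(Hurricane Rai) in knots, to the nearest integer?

70 kt

Hurricane Amara: ΔP = 106; V ≈ 6.1 × 106^0.647 ≈ 124.65 kt.
Hurricane Rai: ΔP = 30; V ≈ 6.1 × 30^0.647 ≈ 55.08 kt.
Difference ≈ 124.65 − 55.08 = 69.57 → 70 kt.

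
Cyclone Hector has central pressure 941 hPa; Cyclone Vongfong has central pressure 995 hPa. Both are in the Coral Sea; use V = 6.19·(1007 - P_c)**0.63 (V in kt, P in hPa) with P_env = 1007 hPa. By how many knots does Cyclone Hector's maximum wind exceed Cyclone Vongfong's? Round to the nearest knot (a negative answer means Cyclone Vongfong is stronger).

Cyclone Hector: ΔP = 66; V ≈ 6.19 × 66^0.63 ≈ 86.70 kt.
Cyclone Vongfong: ΔP = 12; V ≈ 6.19 × 12^0.63 ≈ 29.62 kt.
Difference ≈ 86.70 − 29.62 = 57.08 → 57 kt.

57 kt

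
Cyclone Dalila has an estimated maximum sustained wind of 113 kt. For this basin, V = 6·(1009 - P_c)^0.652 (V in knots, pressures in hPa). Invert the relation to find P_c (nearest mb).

919 mb

ΔP = (V / 6)^(1/0.652) = (113/6)^1.534.
113/6 = 18.833; 18.833^1.534 ≈ 90.24 mb.
P_c = 1009 − 90.24 = 918.76 ≈ 919 mb.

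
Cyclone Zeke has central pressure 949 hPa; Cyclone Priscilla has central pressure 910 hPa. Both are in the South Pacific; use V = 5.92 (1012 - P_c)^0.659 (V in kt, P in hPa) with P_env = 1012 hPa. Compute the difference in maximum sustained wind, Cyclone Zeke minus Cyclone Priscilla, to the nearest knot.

Cyclone Zeke: ΔP = 63; V ≈ 5.92 × 63^0.659 ≈ 90.80 kt.
Cyclone Priscilla: ΔP = 102; V ≈ 5.92 × 102^0.659 ≈ 124.74 kt.
Difference ≈ 90.80 − 124.74 = -33.94 → -34 kt.

-34 kt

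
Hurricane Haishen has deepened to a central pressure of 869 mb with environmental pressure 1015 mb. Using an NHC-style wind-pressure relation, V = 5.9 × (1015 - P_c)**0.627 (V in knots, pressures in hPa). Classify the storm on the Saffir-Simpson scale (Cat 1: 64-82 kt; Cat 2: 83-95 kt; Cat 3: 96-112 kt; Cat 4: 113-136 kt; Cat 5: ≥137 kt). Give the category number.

4

ΔP = 1015 − 869 = 146 mb.
V ≈ 5.9 × 146^0.627 = 5.9 × 22.75 ≈ 134 kt.
134 kt falls in the Category 4 band.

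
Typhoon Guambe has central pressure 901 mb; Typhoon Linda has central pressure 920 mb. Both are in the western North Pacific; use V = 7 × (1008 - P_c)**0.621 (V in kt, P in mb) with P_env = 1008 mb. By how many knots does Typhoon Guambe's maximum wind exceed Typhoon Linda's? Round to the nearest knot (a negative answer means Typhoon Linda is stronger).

Typhoon Guambe: ΔP = 107; V ≈ 7 × 107^0.621 ≈ 127.45 kt.
Typhoon Linda: ΔP = 88; V ≈ 7 × 88^0.621 ≈ 112.88 kt.
Difference ≈ 127.45 − 112.88 = 14.57 → 15 kt.

15 kt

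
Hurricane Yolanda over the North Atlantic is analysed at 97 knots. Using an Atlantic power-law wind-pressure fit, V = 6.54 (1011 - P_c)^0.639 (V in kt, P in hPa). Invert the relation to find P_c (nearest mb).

943 mb

ΔP = (V / 6.54)^(1/0.639) = (97/6.54)^1.565.
97/6.54 = 14.832; 14.832^1.565 ≈ 68.05 mb.
P_c = 1011 − 68.05 = 942.95 ≈ 943 mb.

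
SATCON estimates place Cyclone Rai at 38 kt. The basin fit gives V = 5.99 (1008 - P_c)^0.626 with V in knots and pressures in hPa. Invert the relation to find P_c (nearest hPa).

989 hPa

ΔP = (V / 5.99)^(1/0.626) = (38/5.99)^1.597.
38/5.99 = 6.344; 6.344^1.597 ≈ 19.13 hPa.
P_c = 1008 − 19.13 = 988.87 ≈ 989 hPa.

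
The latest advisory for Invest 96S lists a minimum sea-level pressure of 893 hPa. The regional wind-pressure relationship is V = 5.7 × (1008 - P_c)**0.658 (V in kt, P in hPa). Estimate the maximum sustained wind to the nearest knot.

ΔP = 1008 − 893 = 115 hPa.
115^0.658 ≈ 22.695.
V ≈ 5.7 × 22.695 ≈ 129.4 kt.

129 kt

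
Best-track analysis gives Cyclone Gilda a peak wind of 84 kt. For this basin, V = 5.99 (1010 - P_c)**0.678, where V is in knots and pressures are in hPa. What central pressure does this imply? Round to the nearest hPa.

ΔP = (V / 5.99)^(1/0.678) = (84/5.99)^1.475.
84/5.99 = 14.023; 14.023^1.475 ≈ 49.15 hPa.
P_c = 1010 − 49.15 = 960.85 ≈ 961 hPa.

961 hPa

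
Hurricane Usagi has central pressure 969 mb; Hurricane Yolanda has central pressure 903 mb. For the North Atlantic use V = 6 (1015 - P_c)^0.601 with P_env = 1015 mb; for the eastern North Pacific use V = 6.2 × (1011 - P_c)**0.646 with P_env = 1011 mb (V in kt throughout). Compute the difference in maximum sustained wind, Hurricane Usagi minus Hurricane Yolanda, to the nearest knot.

-68 kt

Hurricane Usagi: ΔP = 46; V ≈ 6 × 46^0.601 ≈ 59.91 kt.
Hurricane Yolanda: ΔP = 108; V ≈ 6.2 × 108^0.646 ≈ 127.64 kt.
Difference ≈ 59.91 − 127.64 = -67.73 → -68 kt.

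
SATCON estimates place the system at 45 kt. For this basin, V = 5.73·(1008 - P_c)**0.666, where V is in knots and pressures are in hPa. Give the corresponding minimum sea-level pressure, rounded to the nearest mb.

986 mb

ΔP = (V / 5.73)^(1/0.666) = (45/5.73)^1.502.
45/5.73 = 7.853; 7.853^1.502 ≈ 22.08 mb.
P_c = 1008 − 22.08 = 985.92 ≈ 986 mb.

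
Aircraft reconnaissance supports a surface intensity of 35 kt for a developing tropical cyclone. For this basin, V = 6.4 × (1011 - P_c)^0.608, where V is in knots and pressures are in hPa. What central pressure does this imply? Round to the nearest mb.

ΔP = (V / 6.4)^(1/0.608) = (35/6.4)^1.645.
35/6.4 = 5.469; 5.469^1.645 ≈ 16.35 mb.
P_c = 1011 − 16.35 = 994.65 ≈ 995 mb.

995 mb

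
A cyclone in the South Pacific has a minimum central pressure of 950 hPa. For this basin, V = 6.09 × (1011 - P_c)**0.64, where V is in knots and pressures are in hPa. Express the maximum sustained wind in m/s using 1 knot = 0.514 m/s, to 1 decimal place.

ΔP = 1011 − 950 = 61 hPa.
V ≈ 6.09 × 61^0.64 = 6.09 × 13.887 ≈ 84.572 kt.
84.572 × 0.514 ≈ 43.47 m/s → 43.5 m/s.

43.5 m/s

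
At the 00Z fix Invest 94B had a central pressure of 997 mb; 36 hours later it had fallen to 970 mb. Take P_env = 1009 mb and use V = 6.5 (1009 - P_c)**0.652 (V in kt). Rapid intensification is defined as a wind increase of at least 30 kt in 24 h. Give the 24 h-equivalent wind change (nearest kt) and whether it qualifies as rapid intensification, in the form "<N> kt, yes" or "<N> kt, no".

25 kt, no

V₁: ΔP = 12, V ≈ 6.5 × 12^0.652 ≈ 32.85 kt.
V₂: ΔP = 39, V ≈ 6.5 × 39^0.652 ≈ 70.84 kt.
ΔV over 36 h = 37.99 kt → 24 h equivalent = 37.99 × 24/36 ≈ 25.33 kt.
25 kt < 30 kt ⇒ not rapid intensification.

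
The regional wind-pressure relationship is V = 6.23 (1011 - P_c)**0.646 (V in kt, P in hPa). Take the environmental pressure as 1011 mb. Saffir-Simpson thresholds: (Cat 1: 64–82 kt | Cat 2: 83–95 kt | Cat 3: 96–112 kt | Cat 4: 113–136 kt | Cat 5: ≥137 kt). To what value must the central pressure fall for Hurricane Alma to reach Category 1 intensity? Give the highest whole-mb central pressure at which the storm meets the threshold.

Category 1 begins at V = 64 kt.
Required ΔP = (64/6.23)^(1/0.646) = 10.273^1.548 ≈ 36.82 mb.
P_c ≤ 1011 − 36.82 = 974.18, so the highest integer P_c is 974 mb.

974 mb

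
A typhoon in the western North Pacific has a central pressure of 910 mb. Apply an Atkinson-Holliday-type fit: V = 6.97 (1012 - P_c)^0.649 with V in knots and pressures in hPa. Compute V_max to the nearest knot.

140 kt

ΔP = 1012 − 910 = 102 mb.
102^0.649 ≈ 20.118.
V ≈ 6.97 × 20.118 ≈ 140.2 kt.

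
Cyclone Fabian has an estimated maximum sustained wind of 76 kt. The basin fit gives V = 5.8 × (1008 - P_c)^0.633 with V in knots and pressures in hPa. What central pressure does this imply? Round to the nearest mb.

ΔP = (V / 5.8)^(1/0.633) = (76/5.8)^1.580.
76/5.8 = 13.103; 13.103^1.580 ≈ 58.24 mb.
P_c = 1008 − 58.24 = 949.76 ≈ 950 mb.

950 mb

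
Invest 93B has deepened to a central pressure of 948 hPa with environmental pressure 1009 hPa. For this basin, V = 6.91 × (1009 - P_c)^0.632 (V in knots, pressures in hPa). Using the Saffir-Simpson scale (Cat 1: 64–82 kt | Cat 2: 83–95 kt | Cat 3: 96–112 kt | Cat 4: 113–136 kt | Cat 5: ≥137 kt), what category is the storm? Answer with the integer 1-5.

ΔP = 1009 − 948 = 61 hPa.
V ≈ 6.91 × 61^0.632 = 6.91 × 13.44 ≈ 93 kt.
93 kt falls in the Category 2 band.

2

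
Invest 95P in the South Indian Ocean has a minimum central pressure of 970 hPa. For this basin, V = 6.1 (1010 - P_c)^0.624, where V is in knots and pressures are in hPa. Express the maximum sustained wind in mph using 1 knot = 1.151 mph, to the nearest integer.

ΔP = 1010 − 970 = 40 hPa.
V ≈ 6.1 × 40^0.624 = 6.1 × 9.993 ≈ 60.956 kt.
60.956 × 1.151 ≈ 70.16 mph → 70 mph.

70 mph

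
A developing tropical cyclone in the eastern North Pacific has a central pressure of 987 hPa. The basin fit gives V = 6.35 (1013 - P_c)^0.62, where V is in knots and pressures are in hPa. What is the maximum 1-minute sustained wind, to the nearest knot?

48 kt

ΔP = 1013 − 987 = 26 hPa.
26^0.62 ≈ 7.538.
V ≈ 6.35 × 7.538 ≈ 47.9 kt.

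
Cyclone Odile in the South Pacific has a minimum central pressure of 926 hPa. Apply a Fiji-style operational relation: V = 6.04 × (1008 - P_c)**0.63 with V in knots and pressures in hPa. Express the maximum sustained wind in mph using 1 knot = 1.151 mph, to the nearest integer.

112 mph

ΔP = 1008 − 926 = 82 hPa.
V ≈ 6.04 × 82^0.63 = 6.04 × 16.058 ≈ 96.993 kt.
96.993 × 1.151 ≈ 111.64 mph → 112 mph.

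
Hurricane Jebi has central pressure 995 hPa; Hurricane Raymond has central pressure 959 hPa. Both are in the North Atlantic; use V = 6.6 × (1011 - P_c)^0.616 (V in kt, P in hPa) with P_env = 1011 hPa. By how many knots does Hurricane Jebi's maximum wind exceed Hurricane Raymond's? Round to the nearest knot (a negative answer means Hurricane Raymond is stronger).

Hurricane Jebi: ΔP = 16; V ≈ 6.6 × 16^0.616 ≈ 36.42 kt.
Hurricane Raymond: ΔP = 52; V ≈ 6.6 × 52^0.616 ≈ 75.27 kt.
Difference ≈ 36.42 − 75.27 = -38.85 → -39 kt.

-39 kt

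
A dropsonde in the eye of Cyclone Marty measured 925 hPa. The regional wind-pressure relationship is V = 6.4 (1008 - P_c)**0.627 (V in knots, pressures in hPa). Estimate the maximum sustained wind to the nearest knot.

102 kt

ΔP = 1008 − 925 = 83 hPa.
83^0.627 ≈ 15.968.
V ≈ 6.4 × 15.968 ≈ 102.2 kt.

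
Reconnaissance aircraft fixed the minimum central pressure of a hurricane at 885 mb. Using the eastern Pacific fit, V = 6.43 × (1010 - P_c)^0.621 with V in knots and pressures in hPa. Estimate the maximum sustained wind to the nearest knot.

ΔP = 1010 − 885 = 125 mb.
125^0.621 ≈ 20.053.
V ≈ 6.43 × 20.053 ≈ 128.9 kt.

129 kt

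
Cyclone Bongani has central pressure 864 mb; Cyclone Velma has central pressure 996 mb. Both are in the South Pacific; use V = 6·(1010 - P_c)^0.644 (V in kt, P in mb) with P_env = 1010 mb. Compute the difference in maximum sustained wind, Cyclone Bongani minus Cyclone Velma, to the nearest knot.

Cyclone Bongani: ΔP = 146; V ≈ 6 × 146^0.644 ≈ 148.59 kt.
Cyclone Velma: ΔP = 14; V ≈ 6 × 14^0.644 ≈ 32.83 kt.
Difference ≈ 148.59 − 32.83 = 115.76 → 116 kt.

116 kt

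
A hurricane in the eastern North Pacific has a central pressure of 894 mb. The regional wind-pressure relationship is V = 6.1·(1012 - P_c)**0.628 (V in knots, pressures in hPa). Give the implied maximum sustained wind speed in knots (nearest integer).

ΔP = 1012 − 894 = 118 mb.
118^0.628 ≈ 20.005.
V ≈ 6.1 × 20.005 ≈ 122.0 kt.

122 kt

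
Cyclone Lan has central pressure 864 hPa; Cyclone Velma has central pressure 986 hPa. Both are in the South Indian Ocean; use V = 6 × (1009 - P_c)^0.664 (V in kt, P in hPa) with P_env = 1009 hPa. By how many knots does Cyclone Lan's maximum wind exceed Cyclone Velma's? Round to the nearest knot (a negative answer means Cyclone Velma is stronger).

115 kt

Cyclone Lan: ΔP = 145; V ≈ 6 × 145^0.664 ≈ 163.42 kt.
Cyclone Velma: ΔP = 23; V ≈ 6 × 23^0.664 ≈ 48.12 kt.
Difference ≈ 163.42 − 48.12 = 115.30 → 115 kt.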